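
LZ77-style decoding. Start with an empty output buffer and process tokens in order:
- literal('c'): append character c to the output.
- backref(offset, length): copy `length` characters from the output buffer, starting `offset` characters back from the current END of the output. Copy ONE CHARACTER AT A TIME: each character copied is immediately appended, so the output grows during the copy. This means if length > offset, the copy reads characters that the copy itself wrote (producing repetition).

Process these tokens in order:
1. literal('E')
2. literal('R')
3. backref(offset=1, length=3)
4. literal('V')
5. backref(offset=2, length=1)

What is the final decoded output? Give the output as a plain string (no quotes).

Token 1: literal('E'). Output: "E"
Token 2: literal('R'). Output: "ER"
Token 3: backref(off=1, len=3) (overlapping!). Copied 'RRR' from pos 1. Output: "ERRRR"
Token 4: literal('V'). Output: "ERRRRV"
Token 5: backref(off=2, len=1). Copied 'R' from pos 4. Output: "ERRRRVR"

Answer: ERRRRVR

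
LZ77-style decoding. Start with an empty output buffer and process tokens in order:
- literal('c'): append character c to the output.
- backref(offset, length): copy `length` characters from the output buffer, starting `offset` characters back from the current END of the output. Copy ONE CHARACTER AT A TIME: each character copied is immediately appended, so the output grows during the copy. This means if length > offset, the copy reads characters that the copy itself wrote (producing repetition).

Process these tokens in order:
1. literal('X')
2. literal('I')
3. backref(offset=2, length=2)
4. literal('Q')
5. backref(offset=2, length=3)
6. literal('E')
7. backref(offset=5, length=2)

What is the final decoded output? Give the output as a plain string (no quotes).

Answer: XIXIQIQIEQI

Derivation:
Token 1: literal('X'). Output: "X"
Token 2: literal('I'). Output: "XI"
Token 3: backref(off=2, len=2). Copied 'XI' from pos 0. Output: "XIXI"
Token 4: literal('Q'). Output: "XIXIQ"
Token 5: backref(off=2, len=3) (overlapping!). Copied 'IQI' from pos 3. Output: "XIXIQIQI"
Token 6: literal('E'). Output: "XIXIQIQIE"
Token 7: backref(off=5, len=2). Copied 'QI' from pos 4. Output: "XIXIQIQIEQI"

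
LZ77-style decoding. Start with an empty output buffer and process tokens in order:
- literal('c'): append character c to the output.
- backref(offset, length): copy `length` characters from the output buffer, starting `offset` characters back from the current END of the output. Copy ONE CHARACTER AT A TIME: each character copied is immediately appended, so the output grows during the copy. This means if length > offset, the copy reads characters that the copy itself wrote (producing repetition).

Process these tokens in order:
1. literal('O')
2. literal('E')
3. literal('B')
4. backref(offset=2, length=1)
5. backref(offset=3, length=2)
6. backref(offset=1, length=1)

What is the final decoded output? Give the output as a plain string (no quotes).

Answer: OEBEEBB

Derivation:
Token 1: literal('O'). Output: "O"
Token 2: literal('E'). Output: "OE"
Token 3: literal('B'). Output: "OEB"
Token 4: backref(off=2, len=1). Copied 'E' from pos 1. Output: "OEBE"
Token 5: backref(off=3, len=2). Copied 'EB' from pos 1. Output: "OEBEEB"
Token 6: backref(off=1, len=1). Copied 'B' from pos 5. Output: "OEBEEBB"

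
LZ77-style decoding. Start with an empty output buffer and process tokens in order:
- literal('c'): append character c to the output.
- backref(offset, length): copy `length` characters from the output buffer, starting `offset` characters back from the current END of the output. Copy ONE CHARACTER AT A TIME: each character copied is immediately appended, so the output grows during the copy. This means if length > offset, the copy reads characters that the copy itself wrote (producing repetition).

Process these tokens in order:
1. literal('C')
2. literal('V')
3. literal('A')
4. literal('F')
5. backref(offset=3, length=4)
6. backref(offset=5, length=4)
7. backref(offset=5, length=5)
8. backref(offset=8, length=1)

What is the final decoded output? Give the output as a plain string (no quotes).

Token 1: literal('C'). Output: "C"
Token 2: literal('V'). Output: "CV"
Token 3: literal('A'). Output: "CVA"
Token 4: literal('F'). Output: "CVAF"
Token 5: backref(off=3, len=4) (overlapping!). Copied 'VAFV' from pos 1. Output: "CVAFVAFV"
Token 6: backref(off=5, len=4). Copied 'FVAF' from pos 3. Output: "CVAFVAFVFVAF"
Token 7: backref(off=5, len=5). Copied 'VFVAF' from pos 7. Output: "CVAFVAFVFVAFVFVAF"
Token 8: backref(off=8, len=1). Copied 'V' from pos 9. Output: "CVAFVAFVFVAFVFVAFV"

Answer: CVAFVAFVFVAFVFVAFV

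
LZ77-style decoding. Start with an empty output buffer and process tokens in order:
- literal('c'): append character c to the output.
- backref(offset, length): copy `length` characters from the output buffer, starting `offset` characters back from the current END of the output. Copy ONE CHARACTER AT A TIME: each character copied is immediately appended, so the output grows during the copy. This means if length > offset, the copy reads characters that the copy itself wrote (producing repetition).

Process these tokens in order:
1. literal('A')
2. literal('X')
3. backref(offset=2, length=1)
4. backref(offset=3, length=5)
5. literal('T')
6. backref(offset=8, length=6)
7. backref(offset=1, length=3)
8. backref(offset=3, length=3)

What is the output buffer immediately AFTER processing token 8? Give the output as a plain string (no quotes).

Answer: AXAAXAAXTXAAXAAAAAAAA

Derivation:
Token 1: literal('A'). Output: "A"
Token 2: literal('X'). Output: "AX"
Token 3: backref(off=2, len=1). Copied 'A' from pos 0. Output: "AXA"
Token 4: backref(off=3, len=5) (overlapping!). Copied 'AXAAX' from pos 0. Output: "AXAAXAAX"
Token 5: literal('T'). Output: "AXAAXAAXT"
Token 6: backref(off=8, len=6). Copied 'XAAXAA' from pos 1. Output: "AXAAXAAXTXAAXAA"
Token 7: backref(off=1, len=3) (overlapping!). Copied 'AAA' from pos 14. Output: "AXAAXAAXTXAAXAAAAA"
Token 8: backref(off=3, len=3). Copied 'AAA' from pos 15. Output: "AXAAXAAXTXAAXAAAAAAAA"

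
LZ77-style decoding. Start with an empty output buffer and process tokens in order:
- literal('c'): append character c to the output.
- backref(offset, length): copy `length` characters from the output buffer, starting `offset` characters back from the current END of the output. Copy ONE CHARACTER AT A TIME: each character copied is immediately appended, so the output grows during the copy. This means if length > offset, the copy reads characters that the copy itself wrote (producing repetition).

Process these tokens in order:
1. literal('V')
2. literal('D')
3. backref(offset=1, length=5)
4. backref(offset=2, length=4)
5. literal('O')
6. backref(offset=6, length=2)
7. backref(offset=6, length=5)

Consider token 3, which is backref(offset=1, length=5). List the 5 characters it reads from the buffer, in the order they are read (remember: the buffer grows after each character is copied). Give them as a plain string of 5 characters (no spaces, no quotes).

Answer: DDDDD

Derivation:
Token 1: literal('V'). Output: "V"
Token 2: literal('D'). Output: "VD"
Token 3: backref(off=1, len=5). Buffer before: "VD" (len 2)
  byte 1: read out[1]='D', append. Buffer now: "VDD"
  byte 2: read out[2]='D', append. Buffer now: "VDDD"
  byte 3: read out[3]='D', append. Buffer now: "VDDDD"
  byte 4: read out[4]='D', append. Buffer now: "VDDDDD"
  byte 5: read out[5]='D', append. Buffer now: "VDDDDDD"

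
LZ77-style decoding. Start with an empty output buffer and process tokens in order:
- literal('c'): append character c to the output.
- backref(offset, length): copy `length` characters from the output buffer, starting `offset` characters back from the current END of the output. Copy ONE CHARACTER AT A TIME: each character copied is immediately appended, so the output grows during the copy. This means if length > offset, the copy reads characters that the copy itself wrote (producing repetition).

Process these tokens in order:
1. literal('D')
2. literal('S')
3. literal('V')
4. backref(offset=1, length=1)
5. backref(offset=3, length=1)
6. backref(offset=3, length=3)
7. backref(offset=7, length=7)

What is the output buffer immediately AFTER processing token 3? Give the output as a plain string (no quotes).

Answer: DSV

Derivation:
Token 1: literal('D'). Output: "D"
Token 2: literal('S'). Output: "DS"
Token 3: literal('V'). Output: "DSV"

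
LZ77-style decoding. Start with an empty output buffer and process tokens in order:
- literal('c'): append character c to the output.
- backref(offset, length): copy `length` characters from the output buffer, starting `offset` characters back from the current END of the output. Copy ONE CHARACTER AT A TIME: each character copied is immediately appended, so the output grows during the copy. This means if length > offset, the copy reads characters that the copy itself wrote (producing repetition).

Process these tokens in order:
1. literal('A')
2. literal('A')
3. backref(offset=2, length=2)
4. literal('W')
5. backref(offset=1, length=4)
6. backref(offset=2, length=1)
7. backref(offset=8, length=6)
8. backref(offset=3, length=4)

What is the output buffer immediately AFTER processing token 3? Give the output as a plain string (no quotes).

Answer: AAAA

Derivation:
Token 1: literal('A'). Output: "A"
Token 2: literal('A'). Output: "AA"
Token 3: backref(off=2, len=2). Copied 'AA' from pos 0. Output: "AAAA"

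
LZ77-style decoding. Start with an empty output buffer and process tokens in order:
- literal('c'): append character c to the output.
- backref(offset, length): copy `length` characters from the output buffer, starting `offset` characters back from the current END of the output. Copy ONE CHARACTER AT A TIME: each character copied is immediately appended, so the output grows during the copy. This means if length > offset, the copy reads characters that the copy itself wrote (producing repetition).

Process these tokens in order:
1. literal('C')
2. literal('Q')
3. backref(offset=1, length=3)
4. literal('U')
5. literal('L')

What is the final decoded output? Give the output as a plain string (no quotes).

Token 1: literal('C'). Output: "C"
Token 2: literal('Q'). Output: "CQ"
Token 3: backref(off=1, len=3) (overlapping!). Copied 'QQQ' from pos 1. Output: "CQQQQ"
Token 4: literal('U'). Output: "CQQQQU"
Token 5: literal('L'). Output: "CQQQQUL"

Answer: CQQQQUL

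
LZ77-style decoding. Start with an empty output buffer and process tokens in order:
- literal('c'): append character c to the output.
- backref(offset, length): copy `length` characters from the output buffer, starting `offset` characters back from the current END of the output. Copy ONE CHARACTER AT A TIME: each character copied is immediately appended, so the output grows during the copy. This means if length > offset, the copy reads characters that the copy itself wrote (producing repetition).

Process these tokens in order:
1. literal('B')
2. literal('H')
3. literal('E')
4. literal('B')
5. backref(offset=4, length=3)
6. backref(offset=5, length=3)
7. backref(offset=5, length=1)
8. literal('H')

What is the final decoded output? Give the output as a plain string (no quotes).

Token 1: literal('B'). Output: "B"
Token 2: literal('H'). Output: "BH"
Token 3: literal('E'). Output: "BHE"
Token 4: literal('B'). Output: "BHEB"
Token 5: backref(off=4, len=3). Copied 'BHE' from pos 0. Output: "BHEBBHE"
Token 6: backref(off=5, len=3). Copied 'EBB' from pos 2. Output: "BHEBBHEEBB"
Token 7: backref(off=5, len=1). Copied 'H' from pos 5. Output: "BHEBBHEEBBH"
Token 8: literal('H'). Output: "BHEBBHEEBBHH"

Answer: BHEBBHEEBBHH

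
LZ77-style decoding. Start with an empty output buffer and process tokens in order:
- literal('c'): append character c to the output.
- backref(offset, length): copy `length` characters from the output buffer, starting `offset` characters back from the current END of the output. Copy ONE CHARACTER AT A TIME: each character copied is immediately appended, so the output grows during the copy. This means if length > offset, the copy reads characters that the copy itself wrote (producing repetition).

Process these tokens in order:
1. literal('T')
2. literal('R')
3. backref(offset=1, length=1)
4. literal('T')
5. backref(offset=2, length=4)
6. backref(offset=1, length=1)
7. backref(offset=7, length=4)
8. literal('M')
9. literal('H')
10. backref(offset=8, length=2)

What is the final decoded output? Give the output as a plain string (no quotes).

Answer: TRRTRTRTTRTRTMHTT

Derivation:
Token 1: literal('T'). Output: "T"
Token 2: literal('R'). Output: "TR"
Token 3: backref(off=1, len=1). Copied 'R' from pos 1. Output: "TRR"
Token 4: literal('T'). Output: "TRRT"
Token 5: backref(off=2, len=4) (overlapping!). Copied 'RTRT' from pos 2. Output: "TRRTRTRT"
Token 6: backref(off=1, len=1). Copied 'T' from pos 7. Output: "TRRTRTRTT"
Token 7: backref(off=7, len=4). Copied 'RTRT' from pos 2. Output: "TRRTRTRTTRTRT"
Token 8: literal('M'). Output: "TRRTRTRTTRTRTM"
Token 9: literal('H'). Output: "TRRTRTRTTRTRTMH"
Token 10: backref(off=8, len=2). Copied 'TT' from pos 7. Output: "TRRTRTRTTRTRTMHTT"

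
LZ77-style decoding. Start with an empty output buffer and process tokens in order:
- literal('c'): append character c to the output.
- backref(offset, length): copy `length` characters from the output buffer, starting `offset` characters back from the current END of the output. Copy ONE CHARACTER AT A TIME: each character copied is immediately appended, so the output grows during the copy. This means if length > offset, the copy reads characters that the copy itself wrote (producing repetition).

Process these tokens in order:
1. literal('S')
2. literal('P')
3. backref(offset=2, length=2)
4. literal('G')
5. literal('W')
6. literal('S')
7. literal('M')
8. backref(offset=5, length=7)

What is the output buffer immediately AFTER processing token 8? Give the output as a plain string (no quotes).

Answer: SPSPGWSMPGWSMPG

Derivation:
Token 1: literal('S'). Output: "S"
Token 2: literal('P'). Output: "SP"
Token 3: backref(off=2, len=2). Copied 'SP' from pos 0. Output: "SPSP"
Token 4: literal('G'). Output: "SPSPG"
Token 5: literal('W'). Output: "SPSPGW"
Token 6: literal('S'). Output: "SPSPGWS"
Token 7: literal('M'). Output: "SPSPGWSM"
Token 8: backref(off=5, len=7) (overlapping!). Copied 'PGWSMPG' from pos 3. Output: "SPSPGWSMPGWSMPG"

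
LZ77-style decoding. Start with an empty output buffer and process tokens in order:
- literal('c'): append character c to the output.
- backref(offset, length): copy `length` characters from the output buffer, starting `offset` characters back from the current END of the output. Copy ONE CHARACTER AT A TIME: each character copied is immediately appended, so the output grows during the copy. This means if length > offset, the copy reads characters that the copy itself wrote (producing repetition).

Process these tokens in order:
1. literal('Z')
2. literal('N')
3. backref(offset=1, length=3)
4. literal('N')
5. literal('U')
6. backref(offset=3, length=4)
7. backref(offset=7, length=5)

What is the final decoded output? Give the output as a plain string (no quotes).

Token 1: literal('Z'). Output: "Z"
Token 2: literal('N'). Output: "ZN"
Token 3: backref(off=1, len=3) (overlapping!). Copied 'NNN' from pos 1. Output: "ZNNNN"
Token 4: literal('N'). Output: "ZNNNNN"
Token 5: literal('U'). Output: "ZNNNNNU"
Token 6: backref(off=3, len=4) (overlapping!). Copied 'NNUN' from pos 4. Output: "ZNNNNNUNNUN"
Token 7: backref(off=7, len=5). Copied 'NNUNN' from pos 4. Output: "ZNNNNNUNNUNNNUNN"

Answer: ZNNNNNUNNUNNNUNN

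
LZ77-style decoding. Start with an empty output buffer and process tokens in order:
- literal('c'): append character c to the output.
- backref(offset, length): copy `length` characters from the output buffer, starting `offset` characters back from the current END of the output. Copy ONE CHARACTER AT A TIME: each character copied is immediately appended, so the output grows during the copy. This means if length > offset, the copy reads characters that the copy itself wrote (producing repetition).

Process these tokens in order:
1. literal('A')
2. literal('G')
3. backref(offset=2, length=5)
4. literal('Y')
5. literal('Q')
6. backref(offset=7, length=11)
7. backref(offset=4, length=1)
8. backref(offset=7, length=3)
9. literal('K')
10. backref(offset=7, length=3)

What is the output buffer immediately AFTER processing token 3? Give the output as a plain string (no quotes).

Token 1: literal('A'). Output: "A"
Token 2: literal('G'). Output: "AG"
Token 3: backref(off=2, len=5) (overlapping!). Copied 'AGAGA' from pos 0. Output: "AGAGAGA"

Answer: AGAGAGA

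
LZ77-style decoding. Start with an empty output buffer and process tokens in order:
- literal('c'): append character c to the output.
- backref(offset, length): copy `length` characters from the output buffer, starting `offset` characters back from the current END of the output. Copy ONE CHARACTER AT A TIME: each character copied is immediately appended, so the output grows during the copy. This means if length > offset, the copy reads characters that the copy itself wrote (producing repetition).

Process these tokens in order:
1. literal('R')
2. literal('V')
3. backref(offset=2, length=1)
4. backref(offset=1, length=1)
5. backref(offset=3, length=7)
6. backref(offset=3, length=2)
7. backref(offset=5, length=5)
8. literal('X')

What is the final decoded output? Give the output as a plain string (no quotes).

Answer: RVRRVRRVRRVRRRRVRRX

Derivation:
Token 1: literal('R'). Output: "R"
Token 2: literal('V'). Output: "RV"
Token 3: backref(off=2, len=1). Copied 'R' from pos 0. Output: "RVR"
Token 4: backref(off=1, len=1). Copied 'R' from pos 2. Output: "RVRR"
Token 5: backref(off=3, len=7) (overlapping!). Copied 'VRRVRRV' from pos 1. Output: "RVRRVRRVRRV"
Token 6: backref(off=3, len=2). Copied 'RR' from pos 8. Output: "RVRRVRRVRRVRR"
Token 7: backref(off=5, len=5). Copied 'RRVRR' from pos 8. Output: "RVRRVRRVRRVRRRRVRR"
Token 8: literal('X'). Output: "RVRRVRRVRRVRRRRVRRX"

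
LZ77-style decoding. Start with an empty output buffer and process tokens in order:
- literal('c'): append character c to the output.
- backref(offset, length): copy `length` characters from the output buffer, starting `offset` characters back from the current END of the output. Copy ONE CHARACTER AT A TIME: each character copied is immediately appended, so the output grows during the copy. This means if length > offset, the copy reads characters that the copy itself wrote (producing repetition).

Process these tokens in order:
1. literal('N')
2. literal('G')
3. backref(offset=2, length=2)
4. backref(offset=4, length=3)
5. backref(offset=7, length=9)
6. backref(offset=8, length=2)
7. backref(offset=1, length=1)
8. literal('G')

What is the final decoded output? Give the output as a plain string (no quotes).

Answer: NGNGNGNNGNGNGNNGGNNG

Derivation:
Token 1: literal('N'). Output: "N"
Token 2: literal('G'). Output: "NG"
Token 3: backref(off=2, len=2). Copied 'NG' from pos 0. Output: "NGNG"
Token 4: backref(off=4, len=3). Copied 'NGN' from pos 0. Output: "NGNGNGN"
Token 5: backref(off=7, len=9) (overlapping!). Copied 'NGNGNGNNG' from pos 0. Output: "NGNGNGNNGNGNGNNG"
Token 6: backref(off=8, len=2). Copied 'GN' from pos 8. Output: "NGNGNGNNGNGNGNNGGN"
Token 7: backref(off=1, len=1). Copied 'N' from pos 17. Output: "NGNGNGNNGNGNGNNGGNN"
Token 8: literal('G'). Output: "NGNGNGNNGNGNGNNGGNNG"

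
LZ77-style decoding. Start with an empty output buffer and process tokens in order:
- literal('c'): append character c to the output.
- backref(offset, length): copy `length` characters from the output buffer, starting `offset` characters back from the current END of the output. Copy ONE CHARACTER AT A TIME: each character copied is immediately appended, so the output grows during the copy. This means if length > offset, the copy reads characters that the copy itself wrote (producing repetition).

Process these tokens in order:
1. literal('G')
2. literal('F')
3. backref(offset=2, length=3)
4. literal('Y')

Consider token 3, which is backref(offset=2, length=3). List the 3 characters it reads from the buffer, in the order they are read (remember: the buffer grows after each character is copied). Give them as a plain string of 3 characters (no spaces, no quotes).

Token 1: literal('G'). Output: "G"
Token 2: literal('F'). Output: "GF"
Token 3: backref(off=2, len=3). Buffer before: "GF" (len 2)
  byte 1: read out[0]='G', append. Buffer now: "GFG"
  byte 2: read out[1]='F', append. Buffer now: "GFGF"
  byte 3: read out[2]='G', append. Buffer now: "GFGFG"

Answer: GFG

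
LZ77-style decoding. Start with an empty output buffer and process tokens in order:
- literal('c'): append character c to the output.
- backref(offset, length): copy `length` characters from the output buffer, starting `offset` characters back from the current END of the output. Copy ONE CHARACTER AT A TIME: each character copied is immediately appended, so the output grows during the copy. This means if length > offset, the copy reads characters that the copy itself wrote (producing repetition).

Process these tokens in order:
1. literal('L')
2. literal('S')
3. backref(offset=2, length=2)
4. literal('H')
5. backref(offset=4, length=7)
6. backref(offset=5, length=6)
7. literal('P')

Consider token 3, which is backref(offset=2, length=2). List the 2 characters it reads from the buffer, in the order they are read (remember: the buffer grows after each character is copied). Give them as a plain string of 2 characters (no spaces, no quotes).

Answer: LS

Derivation:
Token 1: literal('L'). Output: "L"
Token 2: literal('S'). Output: "LS"
Token 3: backref(off=2, len=2). Buffer before: "LS" (len 2)
  byte 1: read out[0]='L', append. Buffer now: "LSL"
  byte 2: read out[1]='S', append. Buffer now: "LSLS"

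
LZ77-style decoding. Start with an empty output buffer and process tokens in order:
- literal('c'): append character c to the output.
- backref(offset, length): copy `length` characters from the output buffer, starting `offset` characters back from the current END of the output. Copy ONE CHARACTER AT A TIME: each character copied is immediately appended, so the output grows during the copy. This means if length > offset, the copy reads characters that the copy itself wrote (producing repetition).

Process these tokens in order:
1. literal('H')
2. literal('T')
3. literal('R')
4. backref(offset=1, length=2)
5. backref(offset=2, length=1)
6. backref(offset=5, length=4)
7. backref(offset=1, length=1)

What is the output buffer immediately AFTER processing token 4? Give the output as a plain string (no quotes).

Answer: HTRRR

Derivation:
Token 1: literal('H'). Output: "H"
Token 2: literal('T'). Output: "HT"
Token 3: literal('R'). Output: "HTR"
Token 4: backref(off=1, len=2) (overlapping!). Copied 'RR' from pos 2. Output: "HTRRR"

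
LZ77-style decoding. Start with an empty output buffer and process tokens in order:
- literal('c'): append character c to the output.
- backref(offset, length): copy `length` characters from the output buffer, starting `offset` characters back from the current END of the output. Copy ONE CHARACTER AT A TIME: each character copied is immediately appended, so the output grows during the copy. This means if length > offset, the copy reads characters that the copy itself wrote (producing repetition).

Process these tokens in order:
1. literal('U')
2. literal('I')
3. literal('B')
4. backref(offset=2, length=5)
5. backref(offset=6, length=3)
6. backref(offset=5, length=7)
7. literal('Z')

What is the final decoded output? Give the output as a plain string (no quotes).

Answer: UIBIBIBIBIBBIBIBBIZ

Derivation:
Token 1: literal('U'). Output: "U"
Token 2: literal('I'). Output: "UI"
Token 3: literal('B'). Output: "UIB"
Token 4: backref(off=2, len=5) (overlapping!). Copied 'IBIBI' from pos 1. Output: "UIBIBIBI"
Token 5: backref(off=6, len=3). Copied 'BIB' from pos 2. Output: "UIBIBIBIBIB"
Token 6: backref(off=5, len=7) (overlapping!). Copied 'BIBIBBI' from pos 6. Output: "UIBIBIBIBIBBIBIBBI"
Token 7: literal('Z'). Output: "UIBIBIBIBIBBIBIBBIZ"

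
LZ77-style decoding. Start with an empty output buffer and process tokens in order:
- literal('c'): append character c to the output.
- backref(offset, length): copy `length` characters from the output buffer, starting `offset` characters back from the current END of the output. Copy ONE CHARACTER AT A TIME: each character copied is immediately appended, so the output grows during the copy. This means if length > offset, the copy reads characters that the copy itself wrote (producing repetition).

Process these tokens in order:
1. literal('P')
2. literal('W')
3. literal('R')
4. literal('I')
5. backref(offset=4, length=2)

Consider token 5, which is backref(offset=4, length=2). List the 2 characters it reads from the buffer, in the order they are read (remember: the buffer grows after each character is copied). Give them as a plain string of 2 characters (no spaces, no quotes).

Answer: PW

Derivation:
Token 1: literal('P'). Output: "P"
Token 2: literal('W'). Output: "PW"
Token 3: literal('R'). Output: "PWR"
Token 4: literal('I'). Output: "PWRI"
Token 5: backref(off=4, len=2). Buffer before: "PWRI" (len 4)
  byte 1: read out[0]='P', append. Buffer now: "PWRIP"
  byte 2: read out[1]='W', append. Buffer now: "PWRIPW"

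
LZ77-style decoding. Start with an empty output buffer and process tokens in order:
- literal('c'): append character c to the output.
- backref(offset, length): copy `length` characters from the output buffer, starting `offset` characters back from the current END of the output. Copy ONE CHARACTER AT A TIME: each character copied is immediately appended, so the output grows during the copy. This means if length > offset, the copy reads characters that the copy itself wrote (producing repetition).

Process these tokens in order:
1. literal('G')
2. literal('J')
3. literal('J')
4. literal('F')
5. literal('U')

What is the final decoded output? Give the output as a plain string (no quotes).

Answer: GJJFU

Derivation:
Token 1: literal('G'). Output: "G"
Token 2: literal('J'). Output: "GJ"
Token 3: literal('J'). Output: "GJJ"
Token 4: literal('F'). Output: "GJJF"
Token 5: literal('U'). Output: "GJJFU"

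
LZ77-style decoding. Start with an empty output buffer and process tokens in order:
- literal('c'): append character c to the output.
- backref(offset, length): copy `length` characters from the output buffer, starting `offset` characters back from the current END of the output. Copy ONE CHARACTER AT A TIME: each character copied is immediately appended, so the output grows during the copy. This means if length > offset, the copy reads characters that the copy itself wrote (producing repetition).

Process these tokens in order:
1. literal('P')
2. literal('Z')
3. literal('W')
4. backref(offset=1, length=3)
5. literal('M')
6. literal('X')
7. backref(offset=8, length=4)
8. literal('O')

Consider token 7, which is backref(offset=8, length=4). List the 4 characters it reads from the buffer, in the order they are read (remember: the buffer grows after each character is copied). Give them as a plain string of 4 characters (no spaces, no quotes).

Token 1: literal('P'). Output: "P"
Token 2: literal('Z'). Output: "PZ"
Token 3: literal('W'). Output: "PZW"
Token 4: backref(off=1, len=3) (overlapping!). Copied 'WWW' from pos 2. Output: "PZWWWW"
Token 5: literal('M'). Output: "PZWWWWM"
Token 6: literal('X'). Output: "PZWWWWMX"
Token 7: backref(off=8, len=4). Buffer before: "PZWWWWMX" (len 8)
  byte 1: read out[0]='P', append. Buffer now: "PZWWWWMXP"
  byte 2: read out[1]='Z', append. Buffer now: "PZWWWWMXPZ"
  byte 3: read out[2]='W', append. Buffer now: "PZWWWWMXPZW"
  byte 4: read out[3]='W', append. Buffer now: "PZWWWWMXPZWW"

Answer: PZWW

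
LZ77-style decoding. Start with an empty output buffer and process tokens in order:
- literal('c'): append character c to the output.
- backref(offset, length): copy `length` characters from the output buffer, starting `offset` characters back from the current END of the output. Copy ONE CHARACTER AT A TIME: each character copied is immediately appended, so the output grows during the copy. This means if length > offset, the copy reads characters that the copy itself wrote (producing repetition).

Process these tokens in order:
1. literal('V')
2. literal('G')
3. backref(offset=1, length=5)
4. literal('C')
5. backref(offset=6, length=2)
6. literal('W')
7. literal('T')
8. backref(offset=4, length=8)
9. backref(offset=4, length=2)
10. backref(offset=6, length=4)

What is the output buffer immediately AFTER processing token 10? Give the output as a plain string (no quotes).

Answer: VGGGGGGCGGWTGGWTGGWTGGGGWT

Derivation:
Token 1: literal('V'). Output: "V"
Token 2: literal('G'). Output: "VG"
Token 3: backref(off=1, len=5) (overlapping!). Copied 'GGGGG' from pos 1. Output: "VGGGGGG"
Token 4: literal('C'). Output: "VGGGGGGC"
Token 5: backref(off=6, len=2). Copied 'GG' from pos 2. Output: "VGGGGGGCGG"
Token 6: literal('W'). Output: "VGGGGGGCGGW"
Token 7: literal('T'). Output: "VGGGGGGCGGWT"
Token 8: backref(off=4, len=8) (overlapping!). Copied 'GGWTGGWT' from pos 8. Output: "VGGGGGGCGGWTGGWTGGWT"
Token 9: backref(off=4, len=2). Copied 'GG' from pos 16. Output: "VGGGGGGCGGWTGGWTGGWTGG"
Token 10: backref(off=6, len=4). Copied 'GGWT' from pos 16. Output: "VGGGGGGCGGWTGGWTGGWTGGGGWT"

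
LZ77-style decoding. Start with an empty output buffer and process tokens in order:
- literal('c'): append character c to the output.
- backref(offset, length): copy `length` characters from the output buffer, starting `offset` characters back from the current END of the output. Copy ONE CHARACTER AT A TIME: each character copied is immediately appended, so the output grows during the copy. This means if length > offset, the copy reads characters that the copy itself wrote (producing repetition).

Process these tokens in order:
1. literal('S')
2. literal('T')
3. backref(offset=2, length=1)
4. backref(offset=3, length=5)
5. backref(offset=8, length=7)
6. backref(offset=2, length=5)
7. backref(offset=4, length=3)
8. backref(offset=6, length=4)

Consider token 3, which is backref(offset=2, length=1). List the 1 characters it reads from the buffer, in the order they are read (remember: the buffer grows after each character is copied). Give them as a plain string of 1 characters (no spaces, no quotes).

Token 1: literal('S'). Output: "S"
Token 2: literal('T'). Output: "ST"
Token 3: backref(off=2, len=1). Buffer before: "ST" (len 2)
  byte 1: read out[0]='S', append. Buffer now: "STS"

Answer: S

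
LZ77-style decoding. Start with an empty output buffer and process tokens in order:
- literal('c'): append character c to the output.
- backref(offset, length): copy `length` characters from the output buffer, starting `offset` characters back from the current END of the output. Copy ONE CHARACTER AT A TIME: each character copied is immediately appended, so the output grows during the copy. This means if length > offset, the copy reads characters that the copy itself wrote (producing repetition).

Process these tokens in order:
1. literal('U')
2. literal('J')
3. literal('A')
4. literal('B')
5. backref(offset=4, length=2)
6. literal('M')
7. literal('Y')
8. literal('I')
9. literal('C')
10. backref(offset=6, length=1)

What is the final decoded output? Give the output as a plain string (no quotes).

Token 1: literal('U'). Output: "U"
Token 2: literal('J'). Output: "UJ"
Token 3: literal('A'). Output: "UJA"
Token 4: literal('B'). Output: "UJAB"
Token 5: backref(off=4, len=2). Copied 'UJ' from pos 0. Output: "UJABUJ"
Token 6: literal('M'). Output: "UJABUJM"
Token 7: literal('Y'). Output: "UJABUJMY"
Token 8: literal('I'). Output: "UJABUJMYI"
Token 9: literal('C'). Output: "UJABUJMYIC"
Token 10: backref(off=6, len=1). Copied 'U' from pos 4. Output: "UJABUJMYICU"

Answer: UJABUJMYICU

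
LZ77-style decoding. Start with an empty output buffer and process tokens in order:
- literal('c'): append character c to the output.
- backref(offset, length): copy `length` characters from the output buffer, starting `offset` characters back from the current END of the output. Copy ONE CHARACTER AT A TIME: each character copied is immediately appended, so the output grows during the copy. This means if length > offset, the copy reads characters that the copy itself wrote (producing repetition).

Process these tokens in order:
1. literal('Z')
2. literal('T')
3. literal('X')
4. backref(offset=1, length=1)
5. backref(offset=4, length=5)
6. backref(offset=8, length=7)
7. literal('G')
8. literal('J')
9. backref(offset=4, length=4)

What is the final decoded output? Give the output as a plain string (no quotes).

Token 1: literal('Z'). Output: "Z"
Token 2: literal('T'). Output: "ZT"
Token 3: literal('X'). Output: "ZTX"
Token 4: backref(off=1, len=1). Copied 'X' from pos 2. Output: "ZTXX"
Token 5: backref(off=4, len=5) (overlapping!). Copied 'ZTXXZ' from pos 0. Output: "ZTXXZTXXZ"
Token 6: backref(off=8, len=7). Copied 'TXXZTXX' from pos 1. Output: "ZTXXZTXXZTXXZTXX"
Token 7: literal('G'). Output: "ZTXXZTXXZTXXZTXXG"
Token 8: literal('J'). Output: "ZTXXZTXXZTXXZTXXGJ"
Token 9: backref(off=4, len=4). Copied 'XXGJ' from pos 14. Output: "ZTXXZTXXZTXXZTXXGJXXGJ"

Answer: ZTXXZTXXZTXXZTXXGJXXGJ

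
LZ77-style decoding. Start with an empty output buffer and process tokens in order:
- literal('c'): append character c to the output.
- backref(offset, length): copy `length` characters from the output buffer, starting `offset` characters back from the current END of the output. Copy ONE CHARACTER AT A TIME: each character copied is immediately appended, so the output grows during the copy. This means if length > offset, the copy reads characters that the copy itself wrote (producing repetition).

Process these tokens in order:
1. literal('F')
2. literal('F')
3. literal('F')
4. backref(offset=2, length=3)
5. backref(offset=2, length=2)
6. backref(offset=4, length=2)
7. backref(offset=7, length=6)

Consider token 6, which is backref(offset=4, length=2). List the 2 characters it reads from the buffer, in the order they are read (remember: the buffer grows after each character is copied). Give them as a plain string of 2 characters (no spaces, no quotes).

Token 1: literal('F'). Output: "F"
Token 2: literal('F'). Output: "FF"
Token 3: literal('F'). Output: "FFF"
Token 4: backref(off=2, len=3) (overlapping!). Copied 'FFF' from pos 1. Output: "FFFFFF"
Token 5: backref(off=2, len=2). Copied 'FF' from pos 4. Output: "FFFFFFFF"
Token 6: backref(off=4, len=2). Buffer before: "FFFFFFFF" (len 8)
  byte 1: read out[4]='F', append. Buffer now: "FFFFFFFFF"
  byte 2: read out[5]='F', append. Buffer now: "FFFFFFFFFF"

Answer: FF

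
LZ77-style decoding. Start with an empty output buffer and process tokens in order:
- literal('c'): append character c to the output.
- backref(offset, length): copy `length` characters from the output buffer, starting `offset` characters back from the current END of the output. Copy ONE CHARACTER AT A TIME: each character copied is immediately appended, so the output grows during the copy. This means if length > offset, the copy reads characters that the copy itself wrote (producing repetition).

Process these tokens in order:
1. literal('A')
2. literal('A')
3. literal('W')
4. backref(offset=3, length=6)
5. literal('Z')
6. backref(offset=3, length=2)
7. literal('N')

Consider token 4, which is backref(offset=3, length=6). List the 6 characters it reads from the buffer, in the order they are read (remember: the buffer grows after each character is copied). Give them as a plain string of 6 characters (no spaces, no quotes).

Answer: AAWAAW

Derivation:
Token 1: literal('A'). Output: "A"
Token 2: literal('A'). Output: "AA"
Token 3: literal('W'). Output: "AAW"
Token 4: backref(off=3, len=6). Buffer before: "AAW" (len 3)
  byte 1: read out[0]='A', append. Buffer now: "AAWA"
  byte 2: read out[1]='A', append. Buffer now: "AAWAA"
  byte 3: read out[2]='W', append. Buffer now: "AAWAAW"
  byte 4: read out[3]='A', append. Buffer now: "AAWAAWA"
  byte 5: read out[4]='A', append. Buffer now: "AAWAAWAA"
  byte 6: read out[5]='W', append. Buffer now: "AAWAAWAAW"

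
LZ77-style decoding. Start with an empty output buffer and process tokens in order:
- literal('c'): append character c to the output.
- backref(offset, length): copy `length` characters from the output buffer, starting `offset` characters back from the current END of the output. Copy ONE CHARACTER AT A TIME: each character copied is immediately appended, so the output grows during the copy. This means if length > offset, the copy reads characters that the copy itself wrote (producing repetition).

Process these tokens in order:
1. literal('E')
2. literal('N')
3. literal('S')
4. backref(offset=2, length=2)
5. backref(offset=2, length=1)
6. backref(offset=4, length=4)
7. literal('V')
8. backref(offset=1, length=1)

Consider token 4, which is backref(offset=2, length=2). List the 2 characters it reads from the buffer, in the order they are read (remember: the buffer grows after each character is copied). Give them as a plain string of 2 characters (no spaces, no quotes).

Token 1: literal('E'). Output: "E"
Token 2: literal('N'). Output: "EN"
Token 3: literal('S'). Output: "ENS"
Token 4: backref(off=2, len=2). Buffer before: "ENS" (len 3)
  byte 1: read out[1]='N', append. Buffer now: "ENSN"
  byte 2: read out[2]='S', append. Buffer now: "ENSNS"

Answer: NS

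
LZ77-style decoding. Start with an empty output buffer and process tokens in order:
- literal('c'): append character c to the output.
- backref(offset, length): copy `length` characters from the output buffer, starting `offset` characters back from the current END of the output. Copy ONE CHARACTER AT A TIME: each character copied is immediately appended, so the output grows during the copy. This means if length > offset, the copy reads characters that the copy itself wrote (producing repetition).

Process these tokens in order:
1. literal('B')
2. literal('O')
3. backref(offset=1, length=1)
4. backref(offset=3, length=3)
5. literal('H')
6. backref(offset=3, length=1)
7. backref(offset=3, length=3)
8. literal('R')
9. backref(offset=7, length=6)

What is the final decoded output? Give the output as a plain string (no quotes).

Token 1: literal('B'). Output: "B"
Token 2: literal('O'). Output: "BO"
Token 3: backref(off=1, len=1). Copied 'O' from pos 1. Output: "BOO"
Token 4: backref(off=3, len=3). Copied 'BOO' from pos 0. Output: "BOOBOO"
Token 5: literal('H'). Output: "BOOBOOH"
Token 6: backref(off=3, len=1). Copied 'O' from pos 4. Output: "BOOBOOHO"
Token 7: backref(off=3, len=3). Copied 'OHO' from pos 5. Output: "BOOBOOHOOHO"
Token 8: literal('R'). Output: "BOOBOOHOOHOR"
Token 9: backref(off=7, len=6). Copied 'OHOOHO' from pos 5. Output: "BOOBOOHOOHOROHOOHO"

Answer: BOOBOOHOOHOROHOOHO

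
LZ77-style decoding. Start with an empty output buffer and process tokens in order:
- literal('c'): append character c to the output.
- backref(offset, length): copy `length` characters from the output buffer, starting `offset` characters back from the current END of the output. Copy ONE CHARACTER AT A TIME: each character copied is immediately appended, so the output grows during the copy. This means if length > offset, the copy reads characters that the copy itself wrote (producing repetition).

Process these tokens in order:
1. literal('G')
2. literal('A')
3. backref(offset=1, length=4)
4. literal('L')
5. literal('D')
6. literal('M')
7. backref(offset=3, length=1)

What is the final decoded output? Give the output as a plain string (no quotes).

Token 1: literal('G'). Output: "G"
Token 2: literal('A'). Output: "GA"
Token 3: backref(off=1, len=4) (overlapping!). Copied 'AAAA' from pos 1. Output: "GAAAAA"
Token 4: literal('L'). Output: "GAAAAAL"
Token 5: literal('D'). Output: "GAAAAALD"
Token 6: literal('M'). Output: "GAAAAALDM"
Token 7: backref(off=3, len=1). Copied 'L' from pos 6. Output: "GAAAAALDML"

Answer: GAAAAALDML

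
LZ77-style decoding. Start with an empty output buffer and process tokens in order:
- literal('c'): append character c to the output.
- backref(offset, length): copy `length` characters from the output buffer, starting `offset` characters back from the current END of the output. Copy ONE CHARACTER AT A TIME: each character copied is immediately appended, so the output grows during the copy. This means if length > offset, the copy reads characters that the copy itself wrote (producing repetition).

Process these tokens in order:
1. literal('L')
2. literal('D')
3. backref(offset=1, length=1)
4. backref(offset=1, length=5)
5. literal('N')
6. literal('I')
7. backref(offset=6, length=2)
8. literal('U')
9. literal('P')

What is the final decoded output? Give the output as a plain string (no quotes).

Token 1: literal('L'). Output: "L"
Token 2: literal('D'). Output: "LD"
Token 3: backref(off=1, len=1). Copied 'D' from pos 1. Output: "LDD"
Token 4: backref(off=1, len=5) (overlapping!). Copied 'DDDDD' from pos 2. Output: "LDDDDDDD"
Token 5: literal('N'). Output: "LDDDDDDDN"
Token 6: literal('I'). Output: "LDDDDDDDNI"
Token 7: backref(off=6, len=2). Copied 'DD' from pos 4. Output: "LDDDDDDDNIDD"
Token 8: literal('U'). Output: "LDDDDDDDNIDDU"
Token 9: literal('P'). Output: "LDDDDDDDNIDDUP"

Answer: LDDDDDDDNIDDUP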